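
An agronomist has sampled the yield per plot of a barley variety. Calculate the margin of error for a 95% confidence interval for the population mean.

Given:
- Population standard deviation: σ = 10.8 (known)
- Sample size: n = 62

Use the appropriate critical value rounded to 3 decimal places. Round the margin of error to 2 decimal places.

The population standard deviation σ is known, so use the z-interval margin of error formula.

For 95% confidence, z* = 1.96 (from standard normal table)

Margin of error formula for z-interval: E = z* × σ/√n

E = 1.96 × 10.8/√62
  = 1.96 × 1.371601
  = 2.6883

Rounded to 2 decimal places:

2.69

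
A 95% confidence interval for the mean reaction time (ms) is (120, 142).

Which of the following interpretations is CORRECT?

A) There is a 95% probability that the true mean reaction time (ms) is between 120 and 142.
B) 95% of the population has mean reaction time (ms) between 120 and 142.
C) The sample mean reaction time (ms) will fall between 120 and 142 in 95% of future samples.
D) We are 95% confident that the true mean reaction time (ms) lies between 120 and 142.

A confidence interval represents our confidence in the procedure, not a probability statement about the parameter.

Key concept: If we repeated this sampling process many times and computed a 95% CI each time, about 95% of those intervals would contain the true population parameter.

For this specific interval (120, 142):
- Midpoint (point estimate): 131
- Margin of error: 11

The correct interpretation is the one stating confidence that the true parameter lies in the interval — option D.

D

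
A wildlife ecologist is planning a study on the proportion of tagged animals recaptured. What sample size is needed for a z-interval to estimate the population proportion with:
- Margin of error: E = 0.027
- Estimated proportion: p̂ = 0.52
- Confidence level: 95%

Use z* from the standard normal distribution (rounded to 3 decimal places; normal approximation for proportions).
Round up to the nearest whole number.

Using z* for proportion z-interval (normal approximation).

For 95% confidence, z* = 1.96 (from standard normal table)

Sample size formula for proportion z-interval: n = z*²p̂(1-p̂)/E²

n = 1.96² × 0.52 × 0.48 / 0.027²
  = 3.8416 × 0.2496 / 0.000729
  = 1315.3133

Round up to the nearest whole number: n = 1316

1316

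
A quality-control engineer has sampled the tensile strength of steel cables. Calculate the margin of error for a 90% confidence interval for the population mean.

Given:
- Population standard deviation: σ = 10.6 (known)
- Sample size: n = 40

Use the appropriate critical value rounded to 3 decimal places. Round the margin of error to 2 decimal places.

The population standard deviation σ is known, so use the z-interval margin of error formula.

For 90% confidence, z* = 1.645 (from standard normal table)

Margin of error formula for z-interval: E = z* × σ/√n

E = 1.645 × 10.6/√40
  = 1.645 × 1.676007
  = 2.7570

Rounded to 2 decimal places:

2.76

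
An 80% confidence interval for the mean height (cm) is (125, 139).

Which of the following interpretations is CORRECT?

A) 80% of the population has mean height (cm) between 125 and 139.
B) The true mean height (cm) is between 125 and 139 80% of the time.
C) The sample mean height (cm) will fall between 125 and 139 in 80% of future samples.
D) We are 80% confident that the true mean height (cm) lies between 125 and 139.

A confidence interval represents our confidence in the procedure, not a probability statement about the parameter.

Key concept: If we repeated this sampling process many times and computed an 80% CI each time, about 80% of those intervals would contain the true population parameter.

For this specific interval (125, 139):
- Midpoint (point estimate): 132
- Margin of error: 7

The correct interpretation is the one stating confidence that the true parameter lies in the interval — option D.

D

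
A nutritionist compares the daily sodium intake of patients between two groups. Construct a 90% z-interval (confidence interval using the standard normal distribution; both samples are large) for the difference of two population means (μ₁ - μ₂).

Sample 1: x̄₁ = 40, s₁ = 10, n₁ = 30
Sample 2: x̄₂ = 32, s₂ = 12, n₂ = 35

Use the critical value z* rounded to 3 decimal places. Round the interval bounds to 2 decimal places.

Both samples are large (n₁ = 30 ≥ 30, n₂ = 35 ≥ 30), so a z-interval for the difference of means applies.

Point estimate: x̄₁ - x̄₂ = 40 - 32 = 8

Standard error: SE = √(s₁²/n₁ + s₂²/n₂)
= √(10²/30 + 12²/35)
= √(3.333333 + 4.114286)
= 2.729033

For 90% confidence, z* = 1.645 (from standard normal table)
Margin of error: E = z* × SE = 1.645 × 2.729033 = 4.4893

Z-interval: (x̄₁ - x̄₂) ± E = 8 ± 4.4893 = (3.5107, 12.4893)

Rounded to 2 decimal places:

(3.51, 12.49)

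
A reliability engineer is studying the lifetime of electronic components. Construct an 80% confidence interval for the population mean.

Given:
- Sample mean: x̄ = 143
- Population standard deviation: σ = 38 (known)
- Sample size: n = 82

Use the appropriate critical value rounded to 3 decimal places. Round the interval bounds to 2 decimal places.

The population standard deviation σ is known, so use a z-interval (standard normal critical value).

For 80% confidence, z* = 1.282 (from standard normal table)

Standard error: SE = σ/√n = 38/√82 = 4.196398

Margin of error: E = z* × SE = 1.282 × 4.196398 = 5.3798

Z-interval: x̄ ± E = 143 ± 5.3798 = (137.6202, 148.3798)

Rounded to 2 decimal places:

(137.62, 148.38)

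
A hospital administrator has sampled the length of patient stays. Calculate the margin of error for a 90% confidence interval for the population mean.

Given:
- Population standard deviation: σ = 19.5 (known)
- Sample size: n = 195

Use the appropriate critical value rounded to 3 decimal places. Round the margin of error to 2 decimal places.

The population standard deviation σ is known, so use the z-interval margin of error formula.

For 90% confidence, z* = 1.645 (from standard normal table)

Margin of error formula for z-interval: E = z* × σ/√n

E = 1.645 × 19.5/√195
  = 1.645 × 1.396424
  = 2.2971

Rounded to 2 decimal places:

2.30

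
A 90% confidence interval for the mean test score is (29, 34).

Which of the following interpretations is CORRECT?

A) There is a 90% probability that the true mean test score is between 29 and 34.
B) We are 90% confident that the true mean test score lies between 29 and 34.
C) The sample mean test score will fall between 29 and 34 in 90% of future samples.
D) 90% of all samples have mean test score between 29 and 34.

A confidence interval represents our confidence in the procedure, not a probability statement about the parameter.

Key concept: If we repeated this sampling process many times and computed a 90% CI each time, about 90% of those intervals would contain the true population parameter.

For this specific interval (29, 34):
- Midpoint (point estimate): 31.5
- Margin of error: 2.5

The correct interpretation is the one stating confidence that the true parameter lies in the interval — option B.

B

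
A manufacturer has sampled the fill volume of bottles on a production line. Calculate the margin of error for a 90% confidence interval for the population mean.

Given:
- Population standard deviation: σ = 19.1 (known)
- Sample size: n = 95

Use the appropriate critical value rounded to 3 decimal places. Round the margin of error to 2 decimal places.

The population standard deviation σ is known, so use the z-interval margin of error formula.

For 90% confidence, z* = 1.645 (from standard normal table)

Margin of error formula for z-interval: E = z* × σ/√n

E = 1.645 × 19.1/√95
  = 1.645 × 1.959619
  = 3.2236

Rounded to 2 decimal places:

3.22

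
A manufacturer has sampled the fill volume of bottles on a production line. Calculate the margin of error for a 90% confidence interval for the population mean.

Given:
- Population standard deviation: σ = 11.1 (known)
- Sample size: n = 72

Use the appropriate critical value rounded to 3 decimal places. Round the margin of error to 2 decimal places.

The population standard deviation σ is known, so use the z-interval margin of error formula.

For 90% confidence, z* = 1.645 (from standard normal table)

Margin of error formula for z-interval: E = z* × σ/√n

E = 1.645 × 11.1/√72
  = 1.645 × 1.308148
  = 2.1519

Rounded to 2 decimal places:

2.15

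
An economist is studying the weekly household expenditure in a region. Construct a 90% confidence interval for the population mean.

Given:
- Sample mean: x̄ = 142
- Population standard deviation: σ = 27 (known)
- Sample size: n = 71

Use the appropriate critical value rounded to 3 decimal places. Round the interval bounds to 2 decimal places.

The population standard deviation σ is known, so use a z-interval (standard normal critical value).

For 90% confidence, z* = 1.645 (from standard normal table)

Standard error: SE = σ/√n = 27/√71 = 3.204310

Margin of error: E = z* × SE = 1.645 × 3.204310 = 5.2711

Z-interval: x̄ ± E = 142 ± 5.2711 = (136.7289, 147.2711)

Rounded to 2 decimal places:

(136.73, 147.27)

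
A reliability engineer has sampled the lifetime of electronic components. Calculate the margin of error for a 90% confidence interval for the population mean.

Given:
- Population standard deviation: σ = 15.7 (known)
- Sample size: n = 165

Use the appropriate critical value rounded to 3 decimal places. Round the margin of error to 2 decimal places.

The population standard deviation σ is known, so use the z-interval margin of error formula.

For 90% confidence, z* = 1.645 (from standard normal table)

Margin of error formula for z-interval: E = z* × σ/√n

E = 1.645 × 15.7/√165
  = 1.645 × 1.222243
  = 2.0106

Rounded to 2 decimal places:

2.01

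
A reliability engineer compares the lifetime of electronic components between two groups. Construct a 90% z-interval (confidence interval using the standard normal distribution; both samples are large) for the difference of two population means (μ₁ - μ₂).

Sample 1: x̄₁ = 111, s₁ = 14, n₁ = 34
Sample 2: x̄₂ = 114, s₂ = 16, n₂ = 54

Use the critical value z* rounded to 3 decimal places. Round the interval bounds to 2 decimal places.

Both samples are large (n₁ = 34 ≥ 30, n₂ = 54 ≥ 30), so a z-interval for the difference of means applies.

Point estimate: x̄₁ - x̄₂ = 111 - 114 = -3

Standard error: SE = √(s₁²/n₁ + s₂²/n₂)
= √(14²/34 + 16²/54)
= √(5.764706 + 4.740741)
= 3.241211

For 90% confidence, z* = 1.645 (from standard normal table)
Margin of error: E = z* × SE = 1.645 × 3.241211 = 5.3318

Z-interval: (x̄₁ - x̄₂) ± E = -3 ± 5.3318 = (-8.3318, 2.3318)

Rounded to 2 decimal places:

(-8.33, 2.33)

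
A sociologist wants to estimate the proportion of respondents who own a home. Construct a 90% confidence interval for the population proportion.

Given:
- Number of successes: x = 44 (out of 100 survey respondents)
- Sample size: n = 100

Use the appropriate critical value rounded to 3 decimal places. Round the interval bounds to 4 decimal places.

Sample proportion: p̂ = 44/100 = 0.440000

Check conditions for normal approximation:
  np̂ = 44 ≥ 10 ✓
  n(1-p̂) = 56 ≥ 10 ✓

The sample is large enough, so use a z-interval (normal approximation) for the proportion.

For 90% confidence, z* = 1.645 (from standard normal table)

Standard error: SE = √(p̂(1-p̂)/n) = √(0.440000×0.560000/100) = 0.04963869

Margin of error: E = z* × SE = 1.645 × 0.04963869 = 0.081656

Z-interval: p̂ ± E = 0.440000 ± 0.081656 = (0.358344, 0.521656)

Rounded to 4 decimal places:

(0.3583, 0.5217)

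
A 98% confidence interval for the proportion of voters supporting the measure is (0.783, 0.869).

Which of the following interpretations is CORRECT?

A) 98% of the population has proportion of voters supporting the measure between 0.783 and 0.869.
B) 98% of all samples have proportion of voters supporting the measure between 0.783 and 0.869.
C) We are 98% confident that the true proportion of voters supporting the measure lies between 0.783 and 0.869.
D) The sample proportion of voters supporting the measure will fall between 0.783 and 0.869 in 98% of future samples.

A confidence interval represents our confidence in the procedure, not a probability statement about the parameter.

Key concept: If we repeated this sampling process many times and computed a 98% CI each time, about 98% of those intervals would contain the true population parameter.

For this specific interval (0.783, 0.869):
- Midpoint (point estimate): 0.826
- Margin of error: 0.043

The correct interpretation is the one stating confidence that the true parameter lies in the interval — option C.

C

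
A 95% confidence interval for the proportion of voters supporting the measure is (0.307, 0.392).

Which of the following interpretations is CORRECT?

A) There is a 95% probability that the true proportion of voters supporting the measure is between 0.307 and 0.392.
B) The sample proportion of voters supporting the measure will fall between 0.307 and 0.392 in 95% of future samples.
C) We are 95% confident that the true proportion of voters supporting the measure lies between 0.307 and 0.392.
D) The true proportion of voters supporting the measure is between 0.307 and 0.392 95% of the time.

A confidence interval represents our confidence in the procedure, not a probability statement about the parameter.

Key concept: If we repeated this sampling process many times and computed a 95% CI each time, about 95% of those intervals would contain the true population parameter.

For this specific interval (0.307, 0.392):
- Midpoint (point estimate): 0.3495
- Margin of error: 0.0425

The correct interpretation is the one stating confidence that the true parameter lies in the interval — option C.

C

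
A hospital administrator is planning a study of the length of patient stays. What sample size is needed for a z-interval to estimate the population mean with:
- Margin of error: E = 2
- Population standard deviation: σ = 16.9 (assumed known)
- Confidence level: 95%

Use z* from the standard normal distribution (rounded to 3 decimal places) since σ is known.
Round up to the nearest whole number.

Using z* since population σ is known (z-interval formula).

For 95% confidence, z* = 1.96 (from standard normal table)

Sample size formula for z-interval: n = (z*σ/E)²

n = (1.96 × 16.9 / 2)²
  = (16.562000)²
  = 274.2998

Round up to the nearest whole number: n = 275

275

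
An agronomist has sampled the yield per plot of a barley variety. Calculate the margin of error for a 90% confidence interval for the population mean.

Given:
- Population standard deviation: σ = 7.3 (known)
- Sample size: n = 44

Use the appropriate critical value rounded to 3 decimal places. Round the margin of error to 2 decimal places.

The population standard deviation σ is known, so use the z-interval margin of error formula.

For 90% confidence, z* = 1.645 (from standard normal table)

Margin of error formula for z-interval: E = z* × σ/√n

E = 1.645 × 7.3/√44
  = 1.645 × 1.100516
  = 1.8103

Rounded to 2 decimal places:

1.81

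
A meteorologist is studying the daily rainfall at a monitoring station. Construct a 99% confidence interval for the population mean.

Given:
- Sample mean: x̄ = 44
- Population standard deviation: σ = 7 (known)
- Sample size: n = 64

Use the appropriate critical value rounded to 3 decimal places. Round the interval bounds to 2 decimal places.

The population standard deviation σ is known, so use a z-interval (standard normal critical value).

For 99% confidence, z* = 2.576 (from standard normal table)

Standard error: SE = σ/√n = 7/√64 = 0.875000

Margin of error: E = z* × SE = 2.576 × 0.875000 = 2.2540

Z-interval: x̄ ± E = 44 ± 2.2540 = (41.7460, 46.2540)

Rounded to 2 decimal places:

(41.75, 46.25)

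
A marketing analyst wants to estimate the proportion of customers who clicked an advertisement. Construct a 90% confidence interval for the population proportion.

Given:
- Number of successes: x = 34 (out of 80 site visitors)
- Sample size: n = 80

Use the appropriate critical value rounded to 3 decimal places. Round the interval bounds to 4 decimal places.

Sample proportion: p̂ = 34/80 = 0.425000

Check conditions for normal approximation:
  np̂ = 34 ≥ 10 ✓
  n(1-p̂) = 46 ≥ 10 ✓

The sample is large enough, so use a z-interval (normal approximation) for the proportion.

For 90% confidence, z* = 1.645 (from standard normal table)

Standard error: SE = √(p̂(1-p̂)/n) = √(0.425000×0.575000/80) = 0.05526923

Margin of error: E = z* × SE = 1.645 × 0.05526923 = 0.090918

Z-interval: p̂ ± E = 0.425000 ± 0.090918 = (0.334082, 0.515918)

Rounded to 4 decimal places:

(0.3341, 0.5159)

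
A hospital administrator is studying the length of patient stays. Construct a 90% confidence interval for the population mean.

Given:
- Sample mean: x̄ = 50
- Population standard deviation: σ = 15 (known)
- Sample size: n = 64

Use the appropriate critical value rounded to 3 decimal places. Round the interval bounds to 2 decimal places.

The population standard deviation σ is known, so use a z-interval (standard normal critical value).

For 90% confidence, z* = 1.645 (from standard normal table)

Standard error: SE = σ/√n = 15/√64 = 1.875000

Margin of error: E = z* × SE = 1.645 × 1.875000 = 3.0844

Z-interval: x̄ ± E = 50 ± 3.0844 = (46.9156, 53.0844)

Rounded to 2 decimal places:

(46.92, 53.08)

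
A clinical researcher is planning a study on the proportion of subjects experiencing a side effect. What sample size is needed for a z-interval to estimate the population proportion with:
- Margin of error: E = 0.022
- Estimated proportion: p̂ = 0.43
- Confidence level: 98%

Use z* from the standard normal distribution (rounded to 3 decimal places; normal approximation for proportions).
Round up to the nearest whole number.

Using z* for proportion z-interval (normal approximation).

For 98% confidence, z* = 2.326 (from standard normal table)

Sample size formula for proportion z-interval: n = z*²p̂(1-p̂)/E²

n = 2.326² × 0.43 × 0.57 / 0.022²
  = 5.410276 × 0.2451 / 0.000484
  = 2739.7906

Round up to the nearest whole number: n = 2740

2740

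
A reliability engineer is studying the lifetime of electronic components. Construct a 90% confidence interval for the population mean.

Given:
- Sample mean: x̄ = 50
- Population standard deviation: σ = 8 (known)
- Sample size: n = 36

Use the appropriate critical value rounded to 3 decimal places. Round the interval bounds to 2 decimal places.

The population standard deviation σ is known, so use a z-interval (standard normal critical value).

For 90% confidence, z* = 1.645 (from standard normal table)

Standard error: SE = σ/√n = 8/√36 = 1.333333

Margin of error: E = z* × SE = 1.645 × 1.333333 = 2.1933

Z-interval: x̄ ± E = 50 ± 2.1933 = (47.8067, 52.1933)

Rounded to 2 decimal places:

(47.81, 52.19)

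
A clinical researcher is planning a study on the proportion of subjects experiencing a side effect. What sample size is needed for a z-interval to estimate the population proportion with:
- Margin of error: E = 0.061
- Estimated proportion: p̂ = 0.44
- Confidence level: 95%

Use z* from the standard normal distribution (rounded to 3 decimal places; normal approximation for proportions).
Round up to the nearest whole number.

Using z* for proportion z-interval (normal approximation).

For 95% confidence, z* = 1.96 (from standard normal table)

Sample size formula for proportion z-interval: n = z*²p̂(1-p̂)/E²

n = 1.96² × 0.44 × 0.56 / 0.061²
  = 3.8416 × 0.2464 / 0.003721
  = 254.3860

Round up to the nearest whole number: n = 255

255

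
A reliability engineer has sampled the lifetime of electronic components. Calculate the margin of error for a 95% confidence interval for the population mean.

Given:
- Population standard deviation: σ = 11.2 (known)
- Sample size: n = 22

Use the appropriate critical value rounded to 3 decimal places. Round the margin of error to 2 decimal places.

The population standard deviation σ is known, so use the z-interval margin of error formula.

For 95% confidence, z* = 1.96 (from standard normal table)

Margin of error formula for z-interval: E = z* × σ/√n

E = 1.96 × 11.2/√22
  = 1.96 × 2.387848
  = 4.6802

Rounded to 2 decimal places:

4.68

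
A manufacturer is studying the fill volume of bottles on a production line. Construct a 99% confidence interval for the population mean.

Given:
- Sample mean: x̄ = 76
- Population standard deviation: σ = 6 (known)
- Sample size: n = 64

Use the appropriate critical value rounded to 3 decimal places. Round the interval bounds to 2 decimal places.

The population standard deviation σ is known, so use a z-interval (standard normal critical value).

For 99% confidence, z* = 2.576 (from standard normal table)

Standard error: SE = σ/√n = 6/√64 = 0.750000

Margin of error: E = z* × SE = 2.576 × 0.750000 = 1.9320

Z-interval: x̄ ± E = 76 ± 1.9320 = (74.0680, 77.9320)

Rounded to 2 decimal places:

(74.07, 77.93)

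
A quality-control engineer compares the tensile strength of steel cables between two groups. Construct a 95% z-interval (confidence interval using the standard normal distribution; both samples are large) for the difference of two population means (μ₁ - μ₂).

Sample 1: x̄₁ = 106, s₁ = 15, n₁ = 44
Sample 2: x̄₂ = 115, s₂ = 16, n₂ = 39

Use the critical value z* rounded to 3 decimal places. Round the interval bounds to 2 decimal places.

Both samples are large (n₁ = 44 ≥ 30, n₂ = 39 ≥ 30), so a z-interval for the difference of means applies.

Point estimate: x̄₁ - x̄₂ = 106 - 115 = -9

Standard error: SE = √(s₁²/n₁ + s₂²/n₂)
= √(15²/44 + 16²/39)
= √(5.113636 + 6.564103)
= 3.417271

For 95% confidence, z* = 1.96 (from standard normal table)
Margin of error: E = z* × SE = 1.96 × 3.417271 = 6.6979

Z-interval: (x̄₁ - x̄₂) ± E = -9 ± 6.6979 = (-15.6979, -2.3021)

Rounded to 2 decimal places:

(-15.70, -2.30)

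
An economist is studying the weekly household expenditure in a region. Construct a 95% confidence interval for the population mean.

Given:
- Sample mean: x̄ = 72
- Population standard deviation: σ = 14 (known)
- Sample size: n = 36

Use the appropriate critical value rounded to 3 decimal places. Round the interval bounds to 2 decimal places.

The population standard deviation σ is known, so use a z-interval (standard normal critical value).

For 95% confidence, z* = 1.96 (from standard normal table)

Standard error: SE = σ/√n = 14/√36 = 2.333333

Margin of error: E = z* × SE = 1.96 × 2.333333 = 4.5733

Z-interval: x̄ ± E = 72 ± 4.5733 = (67.4267, 76.5733)

Rounded to 2 decimal places:

(67.43, 76.57)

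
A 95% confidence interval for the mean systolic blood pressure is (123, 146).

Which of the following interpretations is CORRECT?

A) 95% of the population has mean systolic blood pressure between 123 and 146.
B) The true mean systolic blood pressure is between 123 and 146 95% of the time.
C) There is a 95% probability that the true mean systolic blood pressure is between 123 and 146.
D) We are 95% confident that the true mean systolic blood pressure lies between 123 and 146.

A confidence interval represents our confidence in the procedure, not a probability statement about the parameter.

Key concept: If we repeated this sampling process many times and computed a 95% CI each time, about 95% of those intervals would contain the true population parameter.

For this specific interval (123, 146):
- Midpoint (point estimate): 134.5
- Margin of error: 11.5

The correct interpretation is the one stating confidence that the true parameter lies in the interval — option D.

D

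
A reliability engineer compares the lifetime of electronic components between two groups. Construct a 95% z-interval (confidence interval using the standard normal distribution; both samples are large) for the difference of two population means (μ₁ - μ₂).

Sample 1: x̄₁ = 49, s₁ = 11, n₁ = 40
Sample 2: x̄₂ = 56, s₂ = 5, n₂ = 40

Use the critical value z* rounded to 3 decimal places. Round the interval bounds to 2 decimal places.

Both samples are large (n₁ = 40 ≥ 30, n₂ = 40 ≥ 30), so a z-interval for the difference of means applies.

Point estimate: x̄₁ - x̄₂ = 49 - 56 = -7

Standard error: SE = √(s₁²/n₁ + s₂²/n₂)
= √(11²/40 + 5²/40)
= √(3.025000 + 0.625000)
= 1.910497

For 95% confidence, z* = 1.96 (from standard normal table)
Margin of error: E = z* × SE = 1.96 × 1.910497 = 3.7446

Z-interval: (x̄₁ - x̄₂) ± E = -7 ± 3.7446 = (-10.7446, -3.2554)

Rounded to 2 decimal places:

(-10.74, -3.26)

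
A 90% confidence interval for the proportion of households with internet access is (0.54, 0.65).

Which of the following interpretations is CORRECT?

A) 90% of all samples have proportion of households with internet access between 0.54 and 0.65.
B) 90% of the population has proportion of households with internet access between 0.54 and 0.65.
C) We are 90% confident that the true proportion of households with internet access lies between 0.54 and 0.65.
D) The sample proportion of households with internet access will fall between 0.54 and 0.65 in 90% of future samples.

A confidence interval represents our confidence in the procedure, not a probability statement about the parameter.

Key concept: If we repeated this sampling process many times and computed a 90% CI each time, about 90% of those intervals would contain the true population parameter.

For this specific interval (0.54, 0.65):
- Midpoint (point estimate): 0.595
- Margin of error: 0.055

The correct interpretation is the one stating confidence that the true parameter lies in the interval — option C.

C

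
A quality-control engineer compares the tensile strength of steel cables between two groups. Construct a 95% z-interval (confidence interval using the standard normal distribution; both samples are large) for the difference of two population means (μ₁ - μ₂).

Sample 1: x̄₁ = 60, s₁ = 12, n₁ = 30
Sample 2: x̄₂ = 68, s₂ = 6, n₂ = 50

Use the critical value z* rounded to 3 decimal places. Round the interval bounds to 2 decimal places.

Both samples are large (n₁ = 30 ≥ 30, n₂ = 50 ≥ 30), so a z-interval for the difference of means applies.

Point estimate: x̄₁ - x̄₂ = 60 - 68 = -8

Standard error: SE = √(s₁²/n₁ + s₂²/n₂)
= √(12²/30 + 6²/50)
= √(4.8000000 + 0.7200000)
= 2.3494680

For 95% confidence, z* = 1.96 (from standard normal table)
Margin of error: E = z* × SE = 1.96 × 2.3494680 = 4.60496

Z-interval: (x̄₁ - x̄₂) ± E = -8 ± 4.60496 = (-12.60496, -3.39504)

Rounded to 2 decimal places:

(-12.60, -3.40)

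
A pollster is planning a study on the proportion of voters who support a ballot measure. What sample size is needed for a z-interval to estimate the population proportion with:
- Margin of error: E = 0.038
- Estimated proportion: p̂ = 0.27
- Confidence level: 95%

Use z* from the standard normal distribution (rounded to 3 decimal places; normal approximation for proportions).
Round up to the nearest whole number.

Using z* for proportion z-interval (normal approximation).

For 95% confidence, z* = 1.96 (from standard normal table)

Sample size formula for proportion z-interval: n = z*²p̂(1-p̂)/E²

n = 1.96² × 0.27 × 0.73 / 0.038²
  = 3.8416 × 0.1971 / 0.001444
  = 524.3624

Round up to the nearest whole number: n = 525

525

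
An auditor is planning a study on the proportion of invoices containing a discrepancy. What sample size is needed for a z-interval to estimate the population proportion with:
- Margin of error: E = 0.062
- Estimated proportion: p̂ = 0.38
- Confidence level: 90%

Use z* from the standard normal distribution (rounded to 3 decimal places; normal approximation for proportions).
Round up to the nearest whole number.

Using z* for proportion z-interval (normal approximation).

For 90% confidence, z* = 1.645 (from standard normal table)

Sample size formula for proportion z-interval: n = z*²p̂(1-p̂)/E²

n = 1.645² × 0.38 × 0.62 / 0.062²
  = 2.706025 × 0.2356 / 0.003844
  = 165.8531

Round up to the nearest whole number: n = 166

166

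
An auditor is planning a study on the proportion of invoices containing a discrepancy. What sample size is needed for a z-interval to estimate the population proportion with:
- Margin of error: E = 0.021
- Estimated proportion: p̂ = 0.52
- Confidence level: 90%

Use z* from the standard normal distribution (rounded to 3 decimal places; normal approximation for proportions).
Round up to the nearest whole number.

Using z* for proportion z-interval (normal approximation).

For 90% confidence, z* = 1.645 (from standard normal table)

Sample size formula for proportion z-interval: n = z*²p̂(1-p̂)/E²

n = 1.645² × 0.52 × 0.48 / 0.021²
  = 2.706025 × 0.2496 / 0.000441
  = 1531.5733

Round up to the nearest whole number: n = 1532

1532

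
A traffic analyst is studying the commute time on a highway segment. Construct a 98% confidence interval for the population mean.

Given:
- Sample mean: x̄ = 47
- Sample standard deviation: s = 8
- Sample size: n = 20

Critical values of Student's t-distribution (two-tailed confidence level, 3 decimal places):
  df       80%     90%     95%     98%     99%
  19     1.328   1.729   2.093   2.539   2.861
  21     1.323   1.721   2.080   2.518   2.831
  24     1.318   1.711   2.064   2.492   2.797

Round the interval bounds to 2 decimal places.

The population standard deviation σ is unknown (only the sample standard deviation s is given), so use a t-interval with df = n - 1 = 20 - 1 = 19.

For 98% confidence with df = 19, t* = 2.539 (from t-table)

Standard error: SE = s/√n = 8/√20 = 1.788854

Margin of error: E = t* × SE = 2.539 × 1.788854 = 4.5419

T-interval: x̄ ± E = 47 ± 4.5419 = (42.4581, 51.5419)

Rounded to 2 decimal places:

(42.46, 51.54)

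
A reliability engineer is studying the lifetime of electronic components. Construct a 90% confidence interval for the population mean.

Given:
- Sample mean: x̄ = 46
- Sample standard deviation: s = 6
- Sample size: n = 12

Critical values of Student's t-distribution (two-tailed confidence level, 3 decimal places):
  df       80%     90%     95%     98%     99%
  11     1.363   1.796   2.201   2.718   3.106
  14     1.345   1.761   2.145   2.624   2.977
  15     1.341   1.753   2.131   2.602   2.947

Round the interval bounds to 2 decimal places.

The population standard deviation σ is unknown (only the sample standard deviation s is given), so use a t-interval with df = n - 1 = 12 - 1 = 11.

For 90% confidence with df = 11, t* = 1.796 (from t-table)

Standard error: SE = s/√n = 6/√12 = 1.732051

Margin of error: E = t* × SE = 1.796 × 1.732051 = 3.1108

T-interval: x̄ ± E = 46 ± 3.1108 = (42.8892, 49.1108)

Rounded to 2 decimal places:

(42.89, 49.11)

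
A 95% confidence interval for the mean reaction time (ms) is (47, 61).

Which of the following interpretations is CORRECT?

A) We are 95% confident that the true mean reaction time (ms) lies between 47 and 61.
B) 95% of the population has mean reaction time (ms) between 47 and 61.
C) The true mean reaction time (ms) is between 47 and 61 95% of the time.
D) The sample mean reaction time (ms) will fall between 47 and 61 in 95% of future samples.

A confidence interval represents our confidence in the procedure, not a probability statement about the parameter.

Key concept: If we repeated this sampling process many times and computed a 95% CI each time, about 95% of those intervals would contain the true population parameter.

For this specific interval (47, 61):
- Midpoint (point estimate): 54
- Margin of error: 7

The correct interpretation is the one stating confidence that the true parameter lies in the interval — option A.

A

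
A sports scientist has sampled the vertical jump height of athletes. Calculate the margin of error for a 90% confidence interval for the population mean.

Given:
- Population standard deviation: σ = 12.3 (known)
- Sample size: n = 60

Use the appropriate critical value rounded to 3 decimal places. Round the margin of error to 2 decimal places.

The population standard deviation σ is known, so use the z-interval margin of error formula.

For 90% confidence, z* = 1.645 (from standard normal table)

Margin of error formula for z-interval: E = z* × σ/√n

E = 1.645 × 12.3/√60
  = 1.645 × 1.587923
  = 2.6121

Rounded to 2 decimal places:

2.61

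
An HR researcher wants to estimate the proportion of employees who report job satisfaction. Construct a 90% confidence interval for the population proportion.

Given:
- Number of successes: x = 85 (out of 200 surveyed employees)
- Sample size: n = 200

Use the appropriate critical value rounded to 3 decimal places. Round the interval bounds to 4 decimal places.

Sample proportion: p̂ = 85/200 = 0.425000

Check conditions for normal approximation:
  np̂ = 85 ≥ 10 ✓
  n(1-p̂) = 115 ≥ 10 ✓

The sample is large enough, so use a z-interval (normal approximation) for the proportion.

For 90% confidence, z* = 1.645 (from standard normal table)

Standard error: SE = √(p̂(1-p̂)/n) = √(0.425000×0.575000/200) = 0.03495533

Margin of error: E = z* × SE = 1.645 × 0.03495533 = 0.057502

Z-interval: p̂ ± E = 0.425000 ± 0.057502 = (0.367498, 0.482502)

Rounded to 4 decimal places:

(0.3675, 0.4825)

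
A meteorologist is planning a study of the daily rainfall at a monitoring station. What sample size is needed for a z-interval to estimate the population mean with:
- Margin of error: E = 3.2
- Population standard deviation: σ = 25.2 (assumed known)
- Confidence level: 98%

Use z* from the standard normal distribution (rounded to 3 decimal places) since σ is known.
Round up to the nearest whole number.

Using z* since population σ is known (z-interval formula).

For 98% confidence, z* = 2.326 (from standard normal table)

Sample size formula for z-interval: n = (z*σ/E)²

n = (2.326 × 25.2 / 3.2)²
  = (18.317250)²
  = 335.5216

Round up to the nearest whole number: n = 336

336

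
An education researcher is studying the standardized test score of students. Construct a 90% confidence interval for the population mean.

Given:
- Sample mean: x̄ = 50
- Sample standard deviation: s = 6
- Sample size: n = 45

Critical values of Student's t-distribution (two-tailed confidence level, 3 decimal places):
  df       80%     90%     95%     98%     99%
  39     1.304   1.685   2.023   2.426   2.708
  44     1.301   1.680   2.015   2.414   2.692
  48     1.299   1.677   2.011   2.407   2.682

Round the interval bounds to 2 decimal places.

The population standard deviation σ is unknown (only the sample standard deviation s is given), so use a t-interval with df = n - 1 = 45 - 1 = 44.

For 90% confidence with df = 44, t* = 1.680 (from t-table)

Standard error: SE = s/√n = 6/√45 = 0.894427

Margin of error: E = t* × SE = 1.680 × 0.894427 = 1.5026

T-interval: x̄ ± E = 50 ± 1.5026 = (48.4974, 51.5026)

Rounded to 2 decimal places:

(48.50, 51.50)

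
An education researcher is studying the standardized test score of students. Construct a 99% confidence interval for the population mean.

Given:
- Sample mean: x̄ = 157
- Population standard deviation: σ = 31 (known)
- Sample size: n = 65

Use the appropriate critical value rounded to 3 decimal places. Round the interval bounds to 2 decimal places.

The population standard deviation σ is known, so use a z-interval (standard normal critical value).

For 99% confidence, z* = 2.576 (from standard normal table)

Standard error: SE = σ/√n = 31/√65 = 3.845077

Margin of error: E = z* × SE = 2.576 × 3.845077 = 9.9049

Z-interval: x̄ ± E = 157 ± 9.9049 = (147.0951, 166.9049)

Rounded to 2 decimal places:

(147.10, 166.90)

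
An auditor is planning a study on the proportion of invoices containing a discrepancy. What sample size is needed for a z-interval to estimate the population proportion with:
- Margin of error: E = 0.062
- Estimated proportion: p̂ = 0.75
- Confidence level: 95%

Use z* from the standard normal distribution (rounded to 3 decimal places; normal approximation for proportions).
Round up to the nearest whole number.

Using z* for proportion z-interval (normal approximation).

For 95% confidence, z* = 1.96 (from standard normal table)

Sample size formula for proportion z-interval: n = z*²p̂(1-p̂)/E²

n = 1.96² × 0.75 × 0.25 / 0.062²
  = 3.8416 × 0.1875 / 0.003844
  = 187.3829

Round up to the nearest whole number: n = 188

188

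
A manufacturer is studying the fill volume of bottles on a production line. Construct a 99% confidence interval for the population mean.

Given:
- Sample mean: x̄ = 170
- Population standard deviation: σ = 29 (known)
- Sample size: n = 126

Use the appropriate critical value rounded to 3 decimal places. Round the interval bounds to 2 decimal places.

The population standard deviation σ is known, so use a z-interval (standard normal critical value).

For 99% confidence, z* = 2.576 (from standard normal table)

Standard error: SE = σ/√n = 29/√126 = 2.583525

Margin of error: E = z* × SE = 2.576 × 2.583525 = 6.6552

Z-interval: x̄ ± E = 170 ± 6.6552 = (163.3448, 176.6552)

Rounded to 2 decimal places:

(163.34, 176.66)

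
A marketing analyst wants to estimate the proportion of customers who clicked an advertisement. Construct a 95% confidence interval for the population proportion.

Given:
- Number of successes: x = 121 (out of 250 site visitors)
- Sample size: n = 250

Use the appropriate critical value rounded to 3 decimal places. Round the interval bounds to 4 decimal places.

Sample proportion: p̂ = 121/250 = 0.484000

Check conditions for normal approximation:
  np̂ = 121 ≥ 10 ✓
  n(1-p̂) = 129 ≥ 10 ✓

The sample is large enough, so use a z-interval (normal approximation) for the proportion.

For 95% confidence, z* = 1.96 (from standard normal table)

Standard error: SE = √(p̂(1-p̂)/n) = √(0.484000×0.516000/250) = 0.03160658

Margin of error: E = z* × SE = 1.96 × 0.03160658 = 0.061949

Z-interval: p̂ ± E = 0.484000 ± 0.061949 = (0.422051, 0.545949)

Rounded to 4 decimal places:

(0.4221, 0.5459)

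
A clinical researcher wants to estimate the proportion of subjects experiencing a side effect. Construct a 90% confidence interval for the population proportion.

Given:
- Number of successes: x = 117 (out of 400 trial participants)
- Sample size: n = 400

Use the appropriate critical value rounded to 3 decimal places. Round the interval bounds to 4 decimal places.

Sample proportion: p̂ = 117/400 = 0.292500

Check conditions for normal approximation:
  np̂ = 117 ≥ 10 ✓
  n(1-p̂) = 283 ≥ 10 ✓

The sample is large enough, so use a z-interval (normal approximation) for the proportion.

For 90% confidence, z* = 1.645 (from standard normal table)

Standard error: SE = √(p̂(1-p̂)/n) = √(0.292500×0.707500/400) = 0.02274554

Margin of error: E = z* × SE = 1.645 × 0.02274554 = 0.037416

Z-interval: p̂ ± E = 0.292500 ± 0.037416 = (0.255084, 0.329916)

Rounded to 4 decimal places:

(0.2551, 0.3299)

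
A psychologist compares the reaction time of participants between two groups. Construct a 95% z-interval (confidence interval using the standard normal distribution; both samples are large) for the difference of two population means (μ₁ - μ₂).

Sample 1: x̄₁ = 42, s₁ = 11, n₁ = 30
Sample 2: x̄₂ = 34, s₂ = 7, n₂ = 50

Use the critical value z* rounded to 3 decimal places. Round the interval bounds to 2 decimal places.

Both samples are large (n₁ = 30 ≥ 30, n₂ = 50 ≥ 30), so a z-interval for the difference of means applies.

Point estimate: x̄₁ - x̄₂ = 42 - 34 = 8

Standard error: SE = √(s₁²/n₁ + s₂²/n₂)
= √(11²/30 + 7²/50)
= √(4.033333 + 0.980000)
= 2.239047

For 95% confidence, z* = 1.96 (from standard normal table)
Margin of error: E = z* × SE = 1.96 × 2.239047 = 4.3885

Z-interval: (x̄₁ - x̄₂) ± E = 8 ± 4.3885 = (3.6115, 12.3885)

Rounded to 2 decimal places:

(3.61, 12.39)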